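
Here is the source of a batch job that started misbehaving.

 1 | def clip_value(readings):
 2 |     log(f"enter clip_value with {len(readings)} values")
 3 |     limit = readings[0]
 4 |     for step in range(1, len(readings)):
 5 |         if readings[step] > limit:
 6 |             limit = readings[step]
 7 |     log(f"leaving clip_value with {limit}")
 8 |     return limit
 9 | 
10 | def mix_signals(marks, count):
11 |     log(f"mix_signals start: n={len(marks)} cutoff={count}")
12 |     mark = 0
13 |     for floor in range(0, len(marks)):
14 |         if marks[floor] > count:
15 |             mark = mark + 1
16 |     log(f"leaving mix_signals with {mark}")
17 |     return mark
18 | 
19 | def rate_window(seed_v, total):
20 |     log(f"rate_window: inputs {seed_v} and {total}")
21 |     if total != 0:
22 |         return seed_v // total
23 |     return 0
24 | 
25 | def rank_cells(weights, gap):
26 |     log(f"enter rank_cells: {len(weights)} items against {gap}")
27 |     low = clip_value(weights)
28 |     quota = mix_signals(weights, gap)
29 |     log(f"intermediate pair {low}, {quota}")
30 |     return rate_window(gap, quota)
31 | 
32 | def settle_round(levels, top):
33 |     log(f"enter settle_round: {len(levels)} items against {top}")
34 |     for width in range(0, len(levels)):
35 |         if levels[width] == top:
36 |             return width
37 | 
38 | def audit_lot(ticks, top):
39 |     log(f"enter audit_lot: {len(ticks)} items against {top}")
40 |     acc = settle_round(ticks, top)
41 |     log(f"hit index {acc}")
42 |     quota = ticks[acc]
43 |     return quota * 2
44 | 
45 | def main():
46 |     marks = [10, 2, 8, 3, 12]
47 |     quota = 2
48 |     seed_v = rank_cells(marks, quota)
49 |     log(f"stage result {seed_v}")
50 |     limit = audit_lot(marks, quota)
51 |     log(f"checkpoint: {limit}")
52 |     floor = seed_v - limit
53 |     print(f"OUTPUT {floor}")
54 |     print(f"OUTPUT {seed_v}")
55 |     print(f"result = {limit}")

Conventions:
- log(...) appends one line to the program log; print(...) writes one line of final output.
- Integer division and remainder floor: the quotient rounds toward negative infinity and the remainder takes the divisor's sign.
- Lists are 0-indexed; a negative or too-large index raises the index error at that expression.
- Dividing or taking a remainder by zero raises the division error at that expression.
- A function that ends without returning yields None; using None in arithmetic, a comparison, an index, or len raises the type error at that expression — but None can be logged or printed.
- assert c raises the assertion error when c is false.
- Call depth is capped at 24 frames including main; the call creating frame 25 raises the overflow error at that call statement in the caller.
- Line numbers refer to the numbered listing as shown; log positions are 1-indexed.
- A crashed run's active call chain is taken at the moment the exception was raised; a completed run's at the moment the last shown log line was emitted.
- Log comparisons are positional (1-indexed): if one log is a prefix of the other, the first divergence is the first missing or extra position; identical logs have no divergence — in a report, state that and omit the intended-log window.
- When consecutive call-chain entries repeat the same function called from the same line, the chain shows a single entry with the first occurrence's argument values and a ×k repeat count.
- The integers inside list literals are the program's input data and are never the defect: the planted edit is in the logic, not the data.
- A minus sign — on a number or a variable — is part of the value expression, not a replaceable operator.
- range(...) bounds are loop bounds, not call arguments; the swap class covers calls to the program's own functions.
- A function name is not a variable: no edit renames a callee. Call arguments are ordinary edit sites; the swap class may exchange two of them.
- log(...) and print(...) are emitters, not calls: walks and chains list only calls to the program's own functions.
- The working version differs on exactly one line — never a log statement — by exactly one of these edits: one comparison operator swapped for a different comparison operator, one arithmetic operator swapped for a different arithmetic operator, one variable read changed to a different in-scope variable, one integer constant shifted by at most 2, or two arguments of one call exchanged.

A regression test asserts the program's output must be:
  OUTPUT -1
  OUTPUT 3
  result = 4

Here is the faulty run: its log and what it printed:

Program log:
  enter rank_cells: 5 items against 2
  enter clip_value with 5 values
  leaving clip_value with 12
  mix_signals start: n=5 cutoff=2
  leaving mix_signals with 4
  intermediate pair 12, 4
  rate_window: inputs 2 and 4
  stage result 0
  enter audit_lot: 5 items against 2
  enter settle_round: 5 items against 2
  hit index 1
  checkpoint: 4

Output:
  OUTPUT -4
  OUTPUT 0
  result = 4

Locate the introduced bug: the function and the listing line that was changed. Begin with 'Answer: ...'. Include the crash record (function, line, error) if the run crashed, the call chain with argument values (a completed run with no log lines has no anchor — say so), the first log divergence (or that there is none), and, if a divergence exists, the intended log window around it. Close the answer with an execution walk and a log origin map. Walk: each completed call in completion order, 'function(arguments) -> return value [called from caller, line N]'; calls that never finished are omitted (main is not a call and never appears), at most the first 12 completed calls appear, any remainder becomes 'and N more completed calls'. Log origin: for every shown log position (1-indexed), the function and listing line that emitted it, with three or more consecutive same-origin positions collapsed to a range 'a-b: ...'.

Answer: the defect is in rank_cells at line 30.
Core observation: At log position 7 the runs split — shown 'rate_window: inputs 2 and 4', but the working version logs 'rate_window: inputs 12 and 4'.
Call chain: main.
First divergence: position 7 — the shown line 'rate_window: inputs 2 and 4' should read 'rate_window: inputs 12 and 4'.
Intended log window:
  5: leaving mix_signals with 4
  6: intermediate pair 12, 4
  7: rate_window: inputs 12 and 4
  8: stage result 3
Execution walk:
  clip_value([10, 2, 8, 3, 12]) -> 12  [called from rank_cells, line 27]
  mix_signals([10, 2, 8, 3, 12], 2) -> 4  [called from rank_cells, line 28]
  rate_window(2, 4) -> 0  [called from rank_cells, line 30]
  rank_cells([10, 2, 8, 3, 12], 2) -> 0  [called from main, line 48]
  settle_round([10, 2, 8, 3, 12], 2) -> 1  [called from audit_lot, line 40]
  audit_lot([10, 2, 8, 3, 12], 2) -> 4  [called from main, line 50]
Log origin:
  1 — rank_cells, line 26
  2 — clip_value, line 2
  3 — clip_value, line 7
  4 — mix_signals, line 11
  5 — mix_signals, line 16
  6 — rank_cells, line 29
  7 — rate_window, line 20
  8 — main, line 49
  9 — audit_lot, line 39
  10 — settle_round, line 33
  11 — audit_lot, line 41
  12 — main, line 51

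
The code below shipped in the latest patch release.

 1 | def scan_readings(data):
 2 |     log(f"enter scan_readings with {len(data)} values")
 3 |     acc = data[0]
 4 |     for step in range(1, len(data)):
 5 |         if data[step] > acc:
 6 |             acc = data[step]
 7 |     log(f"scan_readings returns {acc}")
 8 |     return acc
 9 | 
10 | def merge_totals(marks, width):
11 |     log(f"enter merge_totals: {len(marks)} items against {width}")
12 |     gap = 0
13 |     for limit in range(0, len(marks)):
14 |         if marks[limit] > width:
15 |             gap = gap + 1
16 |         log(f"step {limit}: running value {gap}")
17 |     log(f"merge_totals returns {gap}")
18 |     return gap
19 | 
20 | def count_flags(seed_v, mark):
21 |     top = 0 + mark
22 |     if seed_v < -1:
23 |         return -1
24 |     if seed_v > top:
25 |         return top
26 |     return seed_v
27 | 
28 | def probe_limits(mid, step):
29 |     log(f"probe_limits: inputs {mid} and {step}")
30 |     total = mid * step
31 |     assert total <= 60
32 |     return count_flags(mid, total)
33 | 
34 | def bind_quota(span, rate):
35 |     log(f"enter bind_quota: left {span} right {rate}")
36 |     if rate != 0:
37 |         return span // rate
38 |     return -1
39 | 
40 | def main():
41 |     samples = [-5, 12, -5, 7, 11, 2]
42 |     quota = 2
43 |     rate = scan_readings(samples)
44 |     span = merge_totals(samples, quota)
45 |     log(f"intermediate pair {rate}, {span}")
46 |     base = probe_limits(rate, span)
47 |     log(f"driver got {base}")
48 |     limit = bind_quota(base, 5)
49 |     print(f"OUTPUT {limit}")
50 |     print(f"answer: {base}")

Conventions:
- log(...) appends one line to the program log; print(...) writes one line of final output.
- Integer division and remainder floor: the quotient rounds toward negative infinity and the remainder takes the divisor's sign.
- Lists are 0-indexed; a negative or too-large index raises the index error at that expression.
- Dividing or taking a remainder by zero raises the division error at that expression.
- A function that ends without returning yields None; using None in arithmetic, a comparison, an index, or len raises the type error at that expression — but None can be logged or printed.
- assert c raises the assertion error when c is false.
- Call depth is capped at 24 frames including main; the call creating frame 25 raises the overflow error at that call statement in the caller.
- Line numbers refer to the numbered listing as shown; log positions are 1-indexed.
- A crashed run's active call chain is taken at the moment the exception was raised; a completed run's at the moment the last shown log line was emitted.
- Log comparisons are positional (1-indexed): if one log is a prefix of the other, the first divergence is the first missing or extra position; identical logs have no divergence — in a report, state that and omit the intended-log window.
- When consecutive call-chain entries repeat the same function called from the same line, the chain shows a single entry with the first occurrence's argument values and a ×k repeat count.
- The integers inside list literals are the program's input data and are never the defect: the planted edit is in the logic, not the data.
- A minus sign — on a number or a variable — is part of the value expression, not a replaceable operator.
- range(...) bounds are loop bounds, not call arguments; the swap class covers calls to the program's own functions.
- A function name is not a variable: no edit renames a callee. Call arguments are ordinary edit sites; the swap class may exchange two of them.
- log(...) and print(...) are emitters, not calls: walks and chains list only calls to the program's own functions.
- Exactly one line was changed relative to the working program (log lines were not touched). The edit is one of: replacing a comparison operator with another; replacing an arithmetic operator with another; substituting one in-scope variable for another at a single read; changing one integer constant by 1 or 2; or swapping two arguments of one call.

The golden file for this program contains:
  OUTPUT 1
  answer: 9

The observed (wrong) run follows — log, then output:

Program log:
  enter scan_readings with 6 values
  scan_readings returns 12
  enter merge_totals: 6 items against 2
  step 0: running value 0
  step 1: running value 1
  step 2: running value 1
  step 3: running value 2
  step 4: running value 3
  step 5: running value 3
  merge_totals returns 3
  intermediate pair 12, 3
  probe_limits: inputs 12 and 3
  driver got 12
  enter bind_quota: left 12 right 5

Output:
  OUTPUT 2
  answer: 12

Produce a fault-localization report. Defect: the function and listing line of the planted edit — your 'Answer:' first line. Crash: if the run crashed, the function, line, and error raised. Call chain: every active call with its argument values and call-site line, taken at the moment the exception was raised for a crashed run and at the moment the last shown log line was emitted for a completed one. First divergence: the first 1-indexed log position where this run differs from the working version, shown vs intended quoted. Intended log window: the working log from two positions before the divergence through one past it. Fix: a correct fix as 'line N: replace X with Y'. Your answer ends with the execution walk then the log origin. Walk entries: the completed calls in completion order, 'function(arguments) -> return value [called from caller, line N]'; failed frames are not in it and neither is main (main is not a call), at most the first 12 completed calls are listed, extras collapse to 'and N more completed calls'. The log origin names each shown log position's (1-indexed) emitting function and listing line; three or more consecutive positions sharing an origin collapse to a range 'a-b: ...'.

Answer: the defect is in probe_limits at line 30.
Key fact: Log line 13 is where behavior first shows: 'driver got 12' appears instead of 'driver got 9'.
Call chain: main -> bind_quota(12, 5) (called at line 48).
First divergence: position 13 — shown 'driver got 12', intended 'driver got 9'.
Intended log window:
  11: intermediate pair 12, 3
  12: probe_limits: inputs 12 and 3
  13: driver got 9
  14: enter bind_quota: left 9 right 5
Execution walk:
  scan_readings([-5, 12, -5, 7, 11, 2]) -> 12  [called from main, line 43]
  merge_totals([-5, 12, -5, 7, 11, 2], 2) -> 3  [called from main, line 44]
  count_flags(12, 36) -> 12  [called from probe_limits, line 32]
  probe_limits(12, 3) -> 12  [called from main, line 46]
  bind_quota(12, 5) -> 2  [called from main, line 48]
Origin of each log line:
  1 — scan_readings, line 2
  2 — scan_readings, line 7
  3 — merge_totals, line 11
  4-9 — merge_totals, line 16
  10 — merge_totals, line 17
  11 — main, line 45
  12 — probe_limits, line 29
  13 — main, line 47
  14 — bind_quota, line 35
A correct fix: line 30: replace `*` with `-`.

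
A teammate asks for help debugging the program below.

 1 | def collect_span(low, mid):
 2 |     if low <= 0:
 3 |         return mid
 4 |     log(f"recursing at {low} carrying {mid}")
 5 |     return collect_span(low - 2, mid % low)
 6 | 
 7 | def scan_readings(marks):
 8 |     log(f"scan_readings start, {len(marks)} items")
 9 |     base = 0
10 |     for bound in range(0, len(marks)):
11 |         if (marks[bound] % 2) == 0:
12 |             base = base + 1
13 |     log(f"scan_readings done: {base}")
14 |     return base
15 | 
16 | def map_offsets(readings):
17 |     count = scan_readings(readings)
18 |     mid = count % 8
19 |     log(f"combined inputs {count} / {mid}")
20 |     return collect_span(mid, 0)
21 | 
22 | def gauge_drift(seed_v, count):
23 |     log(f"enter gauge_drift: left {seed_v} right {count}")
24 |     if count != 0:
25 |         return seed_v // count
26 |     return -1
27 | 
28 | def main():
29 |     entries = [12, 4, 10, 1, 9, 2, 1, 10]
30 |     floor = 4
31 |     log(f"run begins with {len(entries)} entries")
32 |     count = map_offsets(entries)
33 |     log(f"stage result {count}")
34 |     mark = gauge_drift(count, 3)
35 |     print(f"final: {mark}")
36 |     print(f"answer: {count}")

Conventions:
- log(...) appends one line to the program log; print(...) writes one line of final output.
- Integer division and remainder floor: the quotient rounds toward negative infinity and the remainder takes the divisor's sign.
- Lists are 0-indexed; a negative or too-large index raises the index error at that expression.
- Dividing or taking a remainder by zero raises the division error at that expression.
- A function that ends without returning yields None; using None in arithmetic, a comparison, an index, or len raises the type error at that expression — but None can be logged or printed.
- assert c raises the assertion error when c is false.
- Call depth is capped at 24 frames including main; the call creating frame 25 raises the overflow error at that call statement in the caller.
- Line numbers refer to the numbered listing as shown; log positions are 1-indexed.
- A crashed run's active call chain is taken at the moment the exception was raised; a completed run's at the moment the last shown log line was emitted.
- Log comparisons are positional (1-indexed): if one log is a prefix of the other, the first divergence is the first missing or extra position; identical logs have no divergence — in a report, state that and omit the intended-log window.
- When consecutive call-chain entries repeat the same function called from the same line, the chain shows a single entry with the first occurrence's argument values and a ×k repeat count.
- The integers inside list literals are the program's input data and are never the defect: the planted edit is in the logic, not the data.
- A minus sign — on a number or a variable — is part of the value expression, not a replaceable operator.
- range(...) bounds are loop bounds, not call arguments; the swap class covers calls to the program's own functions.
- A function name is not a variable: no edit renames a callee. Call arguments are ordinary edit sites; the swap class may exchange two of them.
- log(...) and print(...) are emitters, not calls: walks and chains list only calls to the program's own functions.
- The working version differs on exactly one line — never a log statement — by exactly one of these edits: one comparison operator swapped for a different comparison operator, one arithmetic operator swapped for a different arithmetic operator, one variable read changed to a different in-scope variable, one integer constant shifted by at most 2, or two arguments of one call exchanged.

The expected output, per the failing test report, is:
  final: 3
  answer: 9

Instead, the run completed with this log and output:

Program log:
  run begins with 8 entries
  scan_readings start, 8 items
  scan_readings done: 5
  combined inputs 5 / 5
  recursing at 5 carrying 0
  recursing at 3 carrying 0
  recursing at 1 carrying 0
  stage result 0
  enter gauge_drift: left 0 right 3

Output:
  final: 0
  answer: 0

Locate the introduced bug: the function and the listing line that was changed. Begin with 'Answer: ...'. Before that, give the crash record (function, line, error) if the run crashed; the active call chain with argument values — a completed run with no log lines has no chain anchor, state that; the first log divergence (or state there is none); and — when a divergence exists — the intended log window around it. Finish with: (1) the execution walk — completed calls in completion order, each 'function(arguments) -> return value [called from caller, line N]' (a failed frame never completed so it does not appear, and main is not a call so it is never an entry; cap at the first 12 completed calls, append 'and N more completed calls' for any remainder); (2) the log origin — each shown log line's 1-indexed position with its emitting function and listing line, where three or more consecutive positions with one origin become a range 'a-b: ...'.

Answer: the defect is in collect_span at line 5.
Core observation: Log line 6 is where behavior first shows: 'recursing at 3 carrying 0' appears instead of 'recursing at 3 carrying 5'.
Call chain: main -> gauge_drift(0, 3) (called at line 34).
First divergence: position 6 — the shown line 'recursing at 3 carrying 0' should read 'recursing at 3 carrying 5'.
Intended log window:
  4: combined inputs 5 / 5
  5: recursing at 5 carrying 0
  6: recursing at 3 carrying 5
  7: recursing at 1 carrying 8
Execution walk:
  scan_readings([12, 4, 10, 1, 9, 2, 1, 10]) -> 5  [called from map_offsets, line 17]
  collect_span(-1, 0) -> 0  [called from collect_span, line 5]
  collect_span(1, 0) -> 0  [called from collect_span, line 5]
  collect_span(3, 0) -> 0  [called from collect_span, line 5]
  collect_span(5, 0) -> 0  [called from map_offsets, line 20]
  map_offsets([12, 4, 10, 1, 9, 2, 1, 10]) -> 0  [called from main, line 32]
  gauge_drift(0, 3) -> 0  [called from main, line 34]
Log line origins:
  1: emitted by main (line 31)
  2: emitted by scan_readings (line 8)
  3: emitted by scan_readings (line 13)
  4: emitted by map_offsets (line 19)
  5-7: emitted by collect_span (line 4)
  8: emitted by main (line 33)
  9: emitted by gauge_drift (line 23)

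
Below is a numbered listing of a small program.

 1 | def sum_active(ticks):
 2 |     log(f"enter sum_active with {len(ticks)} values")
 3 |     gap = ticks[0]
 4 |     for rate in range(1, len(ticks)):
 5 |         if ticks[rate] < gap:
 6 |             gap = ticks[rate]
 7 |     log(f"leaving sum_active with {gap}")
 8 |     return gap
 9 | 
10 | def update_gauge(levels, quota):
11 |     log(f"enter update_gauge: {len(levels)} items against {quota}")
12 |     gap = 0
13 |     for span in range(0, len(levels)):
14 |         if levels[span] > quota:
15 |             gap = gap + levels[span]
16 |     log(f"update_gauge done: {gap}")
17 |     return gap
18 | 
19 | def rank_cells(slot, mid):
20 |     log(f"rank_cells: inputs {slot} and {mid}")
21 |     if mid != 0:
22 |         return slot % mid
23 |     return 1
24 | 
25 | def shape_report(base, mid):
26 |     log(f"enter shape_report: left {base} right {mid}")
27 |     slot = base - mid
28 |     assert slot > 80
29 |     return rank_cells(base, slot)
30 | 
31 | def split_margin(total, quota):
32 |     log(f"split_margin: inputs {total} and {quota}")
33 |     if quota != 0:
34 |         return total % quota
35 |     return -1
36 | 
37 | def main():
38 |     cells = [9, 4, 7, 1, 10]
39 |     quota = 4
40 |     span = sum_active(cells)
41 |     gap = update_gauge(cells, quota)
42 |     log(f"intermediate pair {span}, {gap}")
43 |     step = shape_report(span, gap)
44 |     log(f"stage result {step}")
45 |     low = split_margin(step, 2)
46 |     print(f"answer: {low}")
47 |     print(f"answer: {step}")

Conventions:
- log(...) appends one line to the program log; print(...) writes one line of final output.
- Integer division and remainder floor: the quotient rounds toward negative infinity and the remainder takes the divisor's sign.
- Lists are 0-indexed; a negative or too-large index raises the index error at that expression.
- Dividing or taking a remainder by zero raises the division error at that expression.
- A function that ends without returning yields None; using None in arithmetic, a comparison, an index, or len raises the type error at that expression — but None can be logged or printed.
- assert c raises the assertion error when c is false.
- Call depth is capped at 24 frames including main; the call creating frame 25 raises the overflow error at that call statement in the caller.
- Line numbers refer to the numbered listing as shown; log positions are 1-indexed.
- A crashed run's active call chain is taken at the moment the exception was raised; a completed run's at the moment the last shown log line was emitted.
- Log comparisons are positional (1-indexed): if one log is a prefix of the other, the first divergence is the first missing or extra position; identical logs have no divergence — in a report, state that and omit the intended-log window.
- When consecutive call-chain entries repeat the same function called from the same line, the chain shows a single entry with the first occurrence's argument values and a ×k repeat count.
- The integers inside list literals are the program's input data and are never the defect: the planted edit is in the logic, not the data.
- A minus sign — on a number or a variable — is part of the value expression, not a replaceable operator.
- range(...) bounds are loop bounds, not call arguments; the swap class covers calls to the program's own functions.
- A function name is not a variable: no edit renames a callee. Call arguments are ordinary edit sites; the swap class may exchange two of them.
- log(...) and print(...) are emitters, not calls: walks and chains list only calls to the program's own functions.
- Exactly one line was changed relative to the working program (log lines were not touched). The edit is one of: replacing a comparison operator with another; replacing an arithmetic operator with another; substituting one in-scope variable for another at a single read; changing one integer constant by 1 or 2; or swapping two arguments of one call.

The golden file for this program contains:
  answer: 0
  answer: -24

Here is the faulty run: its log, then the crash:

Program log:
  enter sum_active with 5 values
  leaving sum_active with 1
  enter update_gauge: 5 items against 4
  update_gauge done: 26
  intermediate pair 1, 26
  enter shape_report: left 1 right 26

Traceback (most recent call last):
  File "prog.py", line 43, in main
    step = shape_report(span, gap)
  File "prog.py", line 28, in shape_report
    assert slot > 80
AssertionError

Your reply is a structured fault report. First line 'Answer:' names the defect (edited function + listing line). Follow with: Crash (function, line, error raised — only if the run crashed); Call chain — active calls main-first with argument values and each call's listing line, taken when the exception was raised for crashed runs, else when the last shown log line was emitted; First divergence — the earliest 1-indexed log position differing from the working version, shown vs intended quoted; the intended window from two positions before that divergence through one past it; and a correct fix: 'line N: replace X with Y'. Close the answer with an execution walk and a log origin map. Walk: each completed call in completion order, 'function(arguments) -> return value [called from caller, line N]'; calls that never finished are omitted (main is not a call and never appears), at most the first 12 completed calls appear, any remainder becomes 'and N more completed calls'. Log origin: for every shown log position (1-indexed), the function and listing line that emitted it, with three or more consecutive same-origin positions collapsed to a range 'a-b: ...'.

Answer: the defect is in shape_report at line 28.
The tell: The log ends early — 6 lines, where the working version next logs 'rank_cells: inputs 1 and -25'.
Crash: shape_report, line 28, AssertionError.
Call chain: main -> shape_report(1, 26) (called at line 43).
First divergence: position 7 — after 6 matching lines the faulty run goes silent; intended next line 'rank_cells: inputs 1 and -25'.
Intended log window:
  5: intermediate pair 1, 26
  6: enter shape_report: left 1 right 26
  7: rank_cells: inputs 1 and -25
  8: stage result -24
Execution walk:
  sum_active([9, 4, 7, 1, 10]) -> 1  [called from main, line 40]
  update_gauge([9, 4, 7, 1, 10], 4) -> 26  [called from main, line 41]
Origin of each log line:
  1: logged in sum_active at line 2
  2: logged in sum_active at line 7
  3: logged in update_gauge at line 11
  4: logged in update_gauge at line 16
  5: logged in main at line 42
  6: logged in shape_report at line 26
A correct fix: line 28: replace `>` with `<=`.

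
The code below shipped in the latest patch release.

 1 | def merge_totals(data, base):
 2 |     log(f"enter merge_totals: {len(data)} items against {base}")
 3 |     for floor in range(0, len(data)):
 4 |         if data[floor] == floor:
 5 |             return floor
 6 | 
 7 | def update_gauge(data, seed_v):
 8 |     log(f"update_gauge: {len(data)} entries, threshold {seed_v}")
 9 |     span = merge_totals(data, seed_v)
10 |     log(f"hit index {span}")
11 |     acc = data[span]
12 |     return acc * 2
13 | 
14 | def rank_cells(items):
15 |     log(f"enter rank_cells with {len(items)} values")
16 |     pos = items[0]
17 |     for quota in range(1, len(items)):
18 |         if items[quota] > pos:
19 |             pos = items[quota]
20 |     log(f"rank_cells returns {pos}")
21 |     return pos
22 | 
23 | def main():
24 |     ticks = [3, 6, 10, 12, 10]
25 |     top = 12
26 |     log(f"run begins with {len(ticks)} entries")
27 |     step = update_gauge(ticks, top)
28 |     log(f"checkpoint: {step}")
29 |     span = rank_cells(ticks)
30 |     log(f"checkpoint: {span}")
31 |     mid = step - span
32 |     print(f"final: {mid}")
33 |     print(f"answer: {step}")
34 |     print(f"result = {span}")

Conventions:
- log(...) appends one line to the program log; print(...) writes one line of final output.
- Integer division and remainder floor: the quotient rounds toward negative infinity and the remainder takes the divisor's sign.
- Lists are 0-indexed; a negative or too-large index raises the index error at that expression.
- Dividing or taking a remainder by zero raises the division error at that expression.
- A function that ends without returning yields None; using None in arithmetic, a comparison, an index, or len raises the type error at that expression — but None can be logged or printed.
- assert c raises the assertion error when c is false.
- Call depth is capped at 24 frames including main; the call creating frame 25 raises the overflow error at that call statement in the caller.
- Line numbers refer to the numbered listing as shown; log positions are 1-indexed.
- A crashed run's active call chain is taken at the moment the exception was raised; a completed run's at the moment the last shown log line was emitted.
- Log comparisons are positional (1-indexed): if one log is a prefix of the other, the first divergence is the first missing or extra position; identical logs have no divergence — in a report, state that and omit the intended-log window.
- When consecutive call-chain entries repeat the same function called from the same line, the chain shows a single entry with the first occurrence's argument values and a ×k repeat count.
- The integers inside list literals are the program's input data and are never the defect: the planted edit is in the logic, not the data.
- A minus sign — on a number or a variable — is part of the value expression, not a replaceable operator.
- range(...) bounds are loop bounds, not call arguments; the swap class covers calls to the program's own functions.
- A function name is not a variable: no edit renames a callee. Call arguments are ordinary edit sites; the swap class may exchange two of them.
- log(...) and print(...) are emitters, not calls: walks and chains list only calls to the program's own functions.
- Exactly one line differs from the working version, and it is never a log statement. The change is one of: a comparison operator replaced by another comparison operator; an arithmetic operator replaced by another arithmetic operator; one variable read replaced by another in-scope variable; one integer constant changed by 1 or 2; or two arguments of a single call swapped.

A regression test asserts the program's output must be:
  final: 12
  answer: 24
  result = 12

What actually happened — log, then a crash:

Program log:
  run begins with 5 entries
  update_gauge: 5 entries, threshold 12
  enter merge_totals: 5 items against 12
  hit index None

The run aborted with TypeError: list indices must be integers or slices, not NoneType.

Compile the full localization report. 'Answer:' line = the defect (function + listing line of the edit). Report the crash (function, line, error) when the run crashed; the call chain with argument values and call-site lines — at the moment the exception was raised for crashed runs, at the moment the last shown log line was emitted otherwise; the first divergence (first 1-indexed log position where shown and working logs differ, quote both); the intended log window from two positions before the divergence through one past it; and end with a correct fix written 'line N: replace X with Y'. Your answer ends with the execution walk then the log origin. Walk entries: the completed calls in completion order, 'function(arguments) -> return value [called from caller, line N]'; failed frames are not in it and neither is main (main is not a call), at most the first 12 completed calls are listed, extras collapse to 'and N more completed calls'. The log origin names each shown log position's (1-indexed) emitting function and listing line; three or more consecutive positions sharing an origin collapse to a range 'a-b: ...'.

Answer: the defect is in merge_totals at line 4.
Core observation: Log line 4 is where behavior first shows: 'hit index None' appears instead of 'hit index 3'.
Crash: update_gauge, line 11, TypeError.
Call chain: main -> update_gauge([3, 6, 10, 12, 10], 12) (called at line 27).
First divergence: position 4 — the shown line 'hit index None' should read 'hit index 3'.
Intended log window:
  2: update_gauge: 5 entries, threshold 12
  3: enter merge_totals: 5 items against 12
  4: hit index 3
  5: checkpoint: 24
Execution walk:
  merge_totals([3, 6, 10, 12, 10], 12) -> None  [called from update_gauge, line 9]
Log origin:
  1: from main, line 26
  2: from update_gauge, line 8
  3: from merge_totals, line 2
  4: from update_gauge, line 10
A correct fix: line 4: replace `data[floor] == floor` with `data[floor] == base`.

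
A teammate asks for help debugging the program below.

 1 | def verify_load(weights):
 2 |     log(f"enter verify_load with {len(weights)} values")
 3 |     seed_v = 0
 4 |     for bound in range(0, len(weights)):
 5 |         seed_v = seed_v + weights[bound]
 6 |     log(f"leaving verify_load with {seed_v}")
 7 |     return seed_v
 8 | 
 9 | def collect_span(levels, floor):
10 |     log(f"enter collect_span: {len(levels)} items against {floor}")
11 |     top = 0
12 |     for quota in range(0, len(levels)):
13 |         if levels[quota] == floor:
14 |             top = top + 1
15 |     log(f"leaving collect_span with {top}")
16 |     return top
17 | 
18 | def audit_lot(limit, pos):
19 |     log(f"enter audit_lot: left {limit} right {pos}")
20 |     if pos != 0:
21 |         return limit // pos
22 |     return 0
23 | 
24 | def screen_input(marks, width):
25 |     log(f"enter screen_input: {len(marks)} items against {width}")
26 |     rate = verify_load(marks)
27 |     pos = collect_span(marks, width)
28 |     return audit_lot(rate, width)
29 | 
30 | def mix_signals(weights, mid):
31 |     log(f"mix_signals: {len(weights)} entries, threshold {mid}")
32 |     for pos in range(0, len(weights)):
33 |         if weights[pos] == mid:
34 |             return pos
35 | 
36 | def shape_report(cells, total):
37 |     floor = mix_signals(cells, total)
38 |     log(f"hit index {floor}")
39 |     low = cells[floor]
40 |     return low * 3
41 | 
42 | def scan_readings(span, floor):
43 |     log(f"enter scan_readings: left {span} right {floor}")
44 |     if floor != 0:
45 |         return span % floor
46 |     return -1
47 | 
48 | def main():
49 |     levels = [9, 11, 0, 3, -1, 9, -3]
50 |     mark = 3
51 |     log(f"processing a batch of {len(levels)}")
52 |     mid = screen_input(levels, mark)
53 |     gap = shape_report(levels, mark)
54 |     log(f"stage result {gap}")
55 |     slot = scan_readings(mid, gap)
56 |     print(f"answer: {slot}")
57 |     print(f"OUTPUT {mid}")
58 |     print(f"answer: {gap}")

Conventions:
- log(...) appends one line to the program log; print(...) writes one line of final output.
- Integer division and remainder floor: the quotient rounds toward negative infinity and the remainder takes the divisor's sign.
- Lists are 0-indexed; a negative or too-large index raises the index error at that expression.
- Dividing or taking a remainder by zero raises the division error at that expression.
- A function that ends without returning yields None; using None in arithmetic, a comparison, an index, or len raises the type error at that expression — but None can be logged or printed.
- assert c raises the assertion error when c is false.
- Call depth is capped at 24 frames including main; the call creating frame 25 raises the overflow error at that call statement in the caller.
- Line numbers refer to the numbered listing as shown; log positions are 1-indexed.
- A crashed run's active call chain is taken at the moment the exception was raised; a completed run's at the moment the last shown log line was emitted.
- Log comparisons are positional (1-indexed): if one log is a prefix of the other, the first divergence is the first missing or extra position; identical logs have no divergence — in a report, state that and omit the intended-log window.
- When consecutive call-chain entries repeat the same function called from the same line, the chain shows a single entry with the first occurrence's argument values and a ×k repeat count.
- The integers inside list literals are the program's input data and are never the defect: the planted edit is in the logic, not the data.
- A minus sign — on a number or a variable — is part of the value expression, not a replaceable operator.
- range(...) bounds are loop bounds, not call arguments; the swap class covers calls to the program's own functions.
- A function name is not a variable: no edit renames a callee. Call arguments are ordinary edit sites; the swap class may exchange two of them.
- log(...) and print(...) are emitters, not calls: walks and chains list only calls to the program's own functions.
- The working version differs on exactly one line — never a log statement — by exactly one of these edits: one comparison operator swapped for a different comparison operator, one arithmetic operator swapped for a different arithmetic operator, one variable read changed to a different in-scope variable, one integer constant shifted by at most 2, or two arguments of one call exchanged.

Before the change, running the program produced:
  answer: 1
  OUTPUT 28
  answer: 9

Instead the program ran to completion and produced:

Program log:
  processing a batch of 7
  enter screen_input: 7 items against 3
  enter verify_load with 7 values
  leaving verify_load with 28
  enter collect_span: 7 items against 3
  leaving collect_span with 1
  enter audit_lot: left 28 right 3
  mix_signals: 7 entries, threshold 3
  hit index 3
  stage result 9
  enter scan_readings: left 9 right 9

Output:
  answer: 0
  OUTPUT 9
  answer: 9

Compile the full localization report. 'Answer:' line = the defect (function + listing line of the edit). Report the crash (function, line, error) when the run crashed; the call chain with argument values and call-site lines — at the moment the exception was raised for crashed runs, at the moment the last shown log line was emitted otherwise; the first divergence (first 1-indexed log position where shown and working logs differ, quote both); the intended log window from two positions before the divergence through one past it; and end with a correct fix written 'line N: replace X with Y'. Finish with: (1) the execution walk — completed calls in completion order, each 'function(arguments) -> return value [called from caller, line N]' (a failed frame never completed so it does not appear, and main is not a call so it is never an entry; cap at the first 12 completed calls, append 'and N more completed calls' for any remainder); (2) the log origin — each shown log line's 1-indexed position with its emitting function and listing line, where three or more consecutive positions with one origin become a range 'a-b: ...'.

Answer: the defect is in screen_input at line 28.
Key observation: Position 7 is the first bad log line: 'enter audit_lot: left 28 right 3' should read 'enter audit_lot: left 28 right 1'.
Call chain: main -> scan_readings(9, 9) (called at line 55).
First divergence: position 7 — the shown line 'enter audit_lot: left 28 right 3' should read 'enter audit_lot: left 28 right 1'.
Intended log window:
  5: enter collect_span: 7 items against 3
  6: leaving collect_span with 1
  7: enter audit_lot: left 28 right 1
  8: mix_signals: 7 entries, threshold 3
Execution walk:
  verify_load([9, 11, 0, 3, -1, 9, -3]) -> 28  [called from screen_input, line 26]
  collect_span([9, 11, 0, 3, -1, 9, -3], 3) -> 1  [called from screen_input, line 27]
  audit_lot(28, 3) -> 9  [called from screen_input, line 28]
  screen_input([9, 11, 0, 3, -1, 9, -3], 3) -> 9  [called from main, line 52]
  mix_signals([9, 11, 0, 3, -1, 9, -3], 3) -> 3  [called from shape_report, line 37]
  shape_report([9, 11, 0, 3, -1, 9, -3], 3) -> 9  [called from main, line 53]
  scan_readings(9, 9) -> 0  [called from main, line 55]
Origin of each log line:
  1: logged in main at line 51
  2: logged in screen_input at line 25
  3: logged in verify_load at line 2
  4: logged in verify_load at line 6
  5: logged in collect_span at line 10
  6: logged in collect_span at line 15
  7: logged in audit_lot at line 19
  8: logged in mix_signals at line 31
  9: logged in shape_report at line 38
  10: logged in main at line 54
  11: logged in scan_readings at line 43
A correct fix: line 28: replace `width` with `pos`.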